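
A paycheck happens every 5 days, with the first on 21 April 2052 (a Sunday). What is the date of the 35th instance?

8 October 2052

The 35th occurrence is 34 intervals after the first: 34 × 5 = 170 days after 21 April 2052.
April has 30 days — 9 days to the end of April leaves 161.
May has 31 days (130 left).
June has 30 days (100 left).
July has 31 days (69 left).
August has 31 days (38 left).
September has 30 days (8 left).
8 days into October → 8 October 2052.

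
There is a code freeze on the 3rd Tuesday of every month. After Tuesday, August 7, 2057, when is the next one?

August 2057 starts on a Wednesday; its first Tuesday is the 7th, so the 3rd Tuesday is the 21st — August 21, 2057.
August 21, 2057 is after August 7, 2057, so that is the next one.

August 21, 2057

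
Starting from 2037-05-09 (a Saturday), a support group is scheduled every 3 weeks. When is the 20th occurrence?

The 20th occurrence is 19 intervals after the first: 19 × 21 = 399 days after 2037-05-09.
May has 31 days — 22 days to the end of May leaves 377.
June has 30 days (347 left).
July has 31 days (316 left).
August has 31 days (285 left).
September has 30 days (255 left).
October has 31 days (224 left).
November has 30 days (194 left).
December has 31 days (163 left).
January has 31 days (132 left).
February has 28 days (104 left).
March has 31 days (73 left).
April has 30 days (43 left).
May has 31 days (12 left).
12 days into June → 2038-06-12.

2038-06-12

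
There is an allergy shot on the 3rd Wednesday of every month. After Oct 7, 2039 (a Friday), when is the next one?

Oct 2039 starts on a Saturday; its first Wednesday is the 5th, so the 3rd Wednesday is the 19th — Oct 19, 2039.
Oct 19, 2039 is after Oct 7, 2039, so that is the next one.

Oct 19, 2039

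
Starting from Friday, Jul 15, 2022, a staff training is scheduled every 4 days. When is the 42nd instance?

The 42nd occurrence is 41 intervals after the first: 41 × 4 = 164 days after Jul 15, 2022.
Jul has 31 days — 16 days to the end of Jul leaves 148.
Aug has 31 days (117 left).
Sep has 30 days (87 left).
Oct has 31 days (56 left).
Nov has 30 days (26 left).
26 days into Dec → Dec 26, 2022.

Dec 26, 2022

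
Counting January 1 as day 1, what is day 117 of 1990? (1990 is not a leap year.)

1990-04-27

January has 31 days (117 − 31 = 86 remain).
February has 28 days (86 − 28 = 58 remain).
March has 31 days (58 − 31 = 27 remain).
27 into April → April 27.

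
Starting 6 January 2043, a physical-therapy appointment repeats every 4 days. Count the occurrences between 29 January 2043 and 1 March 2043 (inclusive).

Occurrences land 4·i days after 6 January 2043 for i = 0, 1, 2, …
29 January 2043 is 23 days after the start; 23 ÷ 4 = 5 remainder 3; since the remainder is 3, round up to i = 6. First occurrence in the window: #7 on 30 January 2043 (6×4 = 24 days in).
1 March 2043 is 54 days after the start; 54 ÷ 4 = 13 remainder 2. Last occurrence in the window: #14 on 27 February 2043.
Occurrences #7 through #14: 8 in total.

8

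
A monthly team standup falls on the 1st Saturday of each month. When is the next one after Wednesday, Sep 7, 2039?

Sep 2039 starts on a Thursday, so its 1st Saturday is Sep 3, 2039 (2 days in).
That is not after Sep 7, 2039, so look at Oct 2039.
Oct 2039 starts on a Saturday, so its 1st Saturday is Oct 1, 2039.

Oct 1, 2039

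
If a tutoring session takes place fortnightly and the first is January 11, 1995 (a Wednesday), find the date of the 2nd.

January 25, 1995

The 2nd occurrence is 1 interval after the first: 1 × 14 = 14 days after January 11, 1995.
14 days later is January 25, 1995.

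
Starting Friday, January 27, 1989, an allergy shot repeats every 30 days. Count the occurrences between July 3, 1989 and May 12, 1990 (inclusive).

10

Occurrences land 30·i days after January 27, 1989 for i = 0, 1, 2, …
July 3, 1989 is 157 days after the start; 157 ÷ 30 = 5 remainder 7; since the remainder is 7, round up to i = 6. First occurrence in the window: #7 on July 26, 1989 (6×30 = 180 days in).
May 12, 1990 is 470 days after the start; 470 ÷ 30 = 15 remainder 20. Last occurrence in the window: #16 on April 22, 1990.
Occurrences #7 through #16: 10 in total.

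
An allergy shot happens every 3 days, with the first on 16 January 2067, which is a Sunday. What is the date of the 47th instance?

The 47th occurrence is 46 intervals after the first: 46 × 3 = 138 days after 16 January 2067.
January has 31 days — 15 days to the end of January leaves 123.
February has 28 days (95 left).
March has 31 days (64 left).
April has 30 days (34 left).
May has 31 days (3 left).
3 days into June → 3 June 2067.

3 June 2067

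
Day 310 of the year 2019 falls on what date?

January has 31 days (310 − 31 = 279 remain).
February has 28 days (279 − 28 = 251 remain).
March has 31 days (251 − 31 = 220 remain).
April has 30 days (220 − 30 = 190 remain).
May has 31 days (190 − 31 = 159 remain).
June has 30 days (159 − 30 = 129 remain).
July has 31 days (129 − 31 = 98 remain).
August has 31 days (98 − 31 = 67 remain).
September has 30 days (67 − 30 = 37 remain).
October has 31 days (37 − 31 = 6 remain).
6 into November → November 6.

November 6, 2019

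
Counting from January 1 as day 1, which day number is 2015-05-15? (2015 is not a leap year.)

135

Days in months before May: 31 + 28 + 31 + 30 = 120.
Plus 15 days into May → day 135.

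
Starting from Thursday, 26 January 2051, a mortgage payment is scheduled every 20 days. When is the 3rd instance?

7 March 2051

The 3rd occurrence is 2 intervals after the first: 2 × 20 = 40 days after 26 January 2051.
January has 31 days — 5 days to the end of January leaves 35.
February has 28 days (7 left).
7 days into March → 7 March 2051.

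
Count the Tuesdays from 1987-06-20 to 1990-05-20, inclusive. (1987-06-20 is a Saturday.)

1987-06-20 is a Saturday; the first Tuesday on or after it is 1987-06-23 (3 days later).
From 1987-06-23 to 1990-05-20: 191 + 366 + 365 + 140 = 1062 days (rest of 1987, 1988, 1989, to 1990-05-20 in 1990).
1062 ÷ 7 = 151 full weeks with remainder 5, so 151 more Tuesdays after the first → 152.

152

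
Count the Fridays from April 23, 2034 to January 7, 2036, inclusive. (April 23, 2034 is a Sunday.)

89

April 23, 2034 is a Sunday; the first Friday on or after it is April 28, 2034 (5 days later).
From April 28, 2034 to January 7, 2036: 247 + 365 + 7 = 619 days (rest of 2034, 2035, to January 7, 2036 in 2036).
619 ÷ 7 = 88 full weeks with remainder 3, so 88 more Fridays after the first → 89.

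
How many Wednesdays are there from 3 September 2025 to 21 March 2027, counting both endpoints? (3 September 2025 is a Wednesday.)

3 September 2025 is a Wednesday; the first Wednesday on or after it is 3 September 2025.
From 3 September 2025 to 21 March 2027: 119 + 365 + 80 = 564 days (rest of 2025, 2026, to 21 March 2027 in 2027).
564 ÷ 7 = 80 full weeks with remainder 4, so 80 more Wednesdays after the first → 81.

81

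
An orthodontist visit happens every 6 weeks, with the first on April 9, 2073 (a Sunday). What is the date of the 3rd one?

July 2, 2073

The 3rd occurrence is 2 intervals after the first: 2 × 42 = 84 days after April 9, 2073.
April has 30 days — 21 days to the end of April leaves 63.
May has 31 days (32 left).
June has 30 days (2 left).
2 days into July → July 2, 2073.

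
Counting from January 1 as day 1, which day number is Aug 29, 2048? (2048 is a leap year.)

Days in months before Aug: 31 + 29 + 31 + 30 + 31 + 30 + 31 = 213.
Plus 29 days into Aug → day 242.

242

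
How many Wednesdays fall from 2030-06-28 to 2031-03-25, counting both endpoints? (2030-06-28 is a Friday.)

2030-06-28 is a Friday; the first Wednesday on or after it is 2030-07-03 (5 days later).
From 2030-07-03 to 2031-03-25: 28 + 31 + 30 + 31 + 30 + 31 + 31 + 28 + 25 = 265 days (rest of July, August, September, October, November, December, January, February, March).
265 ÷ 7 = 37 full weeks with remainder 6, so 37 more Wednesdays after the first → 38.

38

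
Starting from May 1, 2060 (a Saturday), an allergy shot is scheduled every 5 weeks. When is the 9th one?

February 5, 2061

The 9th occurrence is 8 intervals after the first: 8 × 35 = 280 days after May 1, 2060.
May has 31 days — 30 days to the end of May leaves 250.
June has 30 days (220 left).
July has 31 days (189 left).
August has 31 days (158 left).
September has 30 days (128 left).
October has 31 days (97 left).
November has 30 days (67 left).
December has 31 days (36 left).
January has 31 days (5 left).
5 days into February → February 5, 2061.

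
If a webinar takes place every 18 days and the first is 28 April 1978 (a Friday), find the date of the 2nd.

16 May 1978

The 2nd occurrence is 1 interval after the first: 1 × 18 = 18 days after 28 April 1978.
April has 30 days — 2 days to the end of April leaves 16.
16 days into May → 16 May 1978.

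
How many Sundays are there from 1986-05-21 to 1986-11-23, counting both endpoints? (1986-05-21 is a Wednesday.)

27

1986-05-21 is a Wednesday; the first Sunday on or after it is 1986-05-25 (4 days later).
From 1986-05-25 to 1986-11-23: 6 + 30 + 31 + 31 + 30 + 31 + 23 = 182 days (rest of May, June, July, August, September, October, November).
182 ÷ 7 = 26 full weeks with remainder 0, so 26 more Sundays after the first → 27.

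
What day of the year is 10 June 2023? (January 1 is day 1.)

Days in months before June: 31 + 28 + 31 + 30 + 31 = 151.
Plus 10 days into June → day 161.

161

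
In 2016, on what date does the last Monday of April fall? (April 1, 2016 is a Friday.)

April 25, 2016

April 2016 begins on a Friday, so the first Monday is April 4 (3 days later).
April 2016 has 30 days. Adding weeks: 4, 11, 18, 25 — the last one ≤ 30 is the 25th.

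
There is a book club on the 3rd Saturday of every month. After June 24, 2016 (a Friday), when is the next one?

July 16, 2016

June 2016 starts on a Wednesday; its first Saturday is the 4th, so the 3rd Saturday is the 18th — June 18, 2016.
That is not after June 24, 2016, so look at July 2016.
July 2016 starts on a Friday; its first Saturday is the 2nd, so the 3rd Saturday is the 16th — July 16, 2016.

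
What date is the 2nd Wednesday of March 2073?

March 2073 begins on a Wednesday, so the first Wednesday is March 1.
The 2nd Wednesday is 1 weeks later: 1 + 7 = 8.

8 March 2073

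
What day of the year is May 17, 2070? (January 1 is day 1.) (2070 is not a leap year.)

137

Days in months before May: 31 + 28 + 31 + 30 = 120.
Plus 17 days into May → day 137.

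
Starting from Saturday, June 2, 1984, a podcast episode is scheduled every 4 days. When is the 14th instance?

July 24, 1984

The 14th occurrence is 13 intervals after the first: 13 × 4 = 52 days after June 2, 1984.
June has 30 days — 28 days to the end of June leaves 24.
24 days into July → July 24, 1984.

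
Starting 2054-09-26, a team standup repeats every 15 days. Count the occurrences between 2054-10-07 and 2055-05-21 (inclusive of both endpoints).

15

Occurrences land 15·i days after 2054-09-26 for i = 0, 1, 2, …
2054-10-07 is 11 days after the start; 11 ÷ 15 = 0 remainder 11; since the remainder is 11, round up to i = 1. First occurrence in the window: #2 on 2054-10-11 (1×15 = 15 days in).
2055-05-21 is 237 days after the start; 237 ÷ 15 = 15 remainder 12. Last occurrence in the window: #16 on 2055-05-09.
Occurrences #2 through #16: 15 in total.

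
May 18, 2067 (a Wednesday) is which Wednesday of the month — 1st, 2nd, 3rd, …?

3rd

Day 18 falls in week ⌈18/7⌉ of the month.
Days 1–7 hold the 1st Wednesday, 8–14 the 2nd, 15–21 the 3rd, 22–28 the 4th, 29–31 the 5th.
18 is in the range for the 3rd.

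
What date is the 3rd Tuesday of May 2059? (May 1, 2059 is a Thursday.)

May 2059 begins on a Thursday, so the first Tuesday is May 6 (5 days later).
The 3rd Tuesday is 2 weeks later: 6 + 14 = 20.

May 20, 2059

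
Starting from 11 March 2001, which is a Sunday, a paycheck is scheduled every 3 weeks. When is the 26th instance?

The 26th occurrence is 25 intervals after the first: 25 × 21 = 525 days after 11 March 2001.
March has 31 days — 20 days to the end of March leaves 505.
From end of March to end of 2001 is 275 days (230 left).
January has 31 days (199 left).
February has 28 days (171 left).
March has 31 days (140 left).
April has 30 days (110 left).
May has 31 days (79 left).
June has 30 days (49 left).
July has 31 days (18 left).
18 days into August → 18 August 2002.

18 August 2002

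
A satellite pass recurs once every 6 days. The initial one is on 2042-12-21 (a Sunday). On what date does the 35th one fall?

2043-07-13

The 35th occurrence is 34 intervals after the first: 34 × 6 = 204 days after 2042-12-21.
December has 31 days — 10 days to the end of December leaves 194.
January has 31 days (163 left).
February has 28 days (135 left).
March has 31 days (104 left).
April has 30 days (74 left).
May has 31 days (43 left).
June has 30 days (13 left).
13 days into July → 2043-07-13.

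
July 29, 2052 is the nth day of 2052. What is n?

211

Days in months before July: 31 + 29 + 31 + 30 + 31 + 30 = 182.
Plus 29 days into July → day 211.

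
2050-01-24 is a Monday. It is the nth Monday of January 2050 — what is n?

4th

Day 24 falls in week ⌈24/7⌉ of the month.
Days 1–7 hold the 1st Monday, 8–14 the 2nd, 15–21 the 3rd, 22–28 the 4th, 29–31 the 5th.
24 is in the range for the 4th.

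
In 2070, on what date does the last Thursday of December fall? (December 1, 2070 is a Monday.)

December 2070 begins on a Monday, so the first Thursday is December 4 (3 days later).
December 2070 has 31 days. Adding weeks: 4, 11, 18, 25 — the last one ≤ 31 is the 25th.

25 December 2070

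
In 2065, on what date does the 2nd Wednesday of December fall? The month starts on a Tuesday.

December 2065 begins on a Tuesday, so the first Wednesday is December 2 (1 day later).
The 2nd Wednesday is 1 weeks later: 2 + 7 = 9.

2065-12-09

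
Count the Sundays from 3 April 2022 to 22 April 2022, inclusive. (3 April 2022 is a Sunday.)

3

3 April 2022 is a Sunday; the first Sunday on or after it is 3 April 2022.
From 3 April 2022 to 22 April 2022 is 22 − 3 = 19 days.
19 ÷ 7 = 2 full weeks with remainder 5, so 2 more Sundays after the first → 3.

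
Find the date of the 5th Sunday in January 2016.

31 January 2016

The first Sunday of January 2016 is January 3.
The 5th Sunday is 4 weeks later: 3 + 28 = 31.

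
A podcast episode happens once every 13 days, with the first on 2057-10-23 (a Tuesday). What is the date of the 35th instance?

The 35th occurrence is 34 intervals after the first: 34 × 13 = 442 days after 2057-10-23.
October has 31 days — 8 days to the end of October leaves 434.
From end of October to end of 2057 is 61 days (373 left).
2058 has 365 days (8 left).
8 days into January → 2059-01-08.

2059-01-08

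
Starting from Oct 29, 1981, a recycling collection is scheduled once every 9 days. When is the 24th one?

The 24th occurrence is 23 intervals after the first: 23 × 9 = 207 days after Oct 29, 1981.
Oct has 31 days — 2 days to the end of Oct leaves 205.
Nov has 30 days (175 left).
Dec has 31 days (144 left).
Jan has 31 days (113 left).
Feb has 28 days (85 left).
Mar has 31 days (54 left).
Apr has 30 days (24 left).
24 days into May → May 24, 1982.

May 24, 1982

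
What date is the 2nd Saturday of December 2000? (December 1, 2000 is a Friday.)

December 2000 begins on a Friday, so the first Saturday is December 2 (1 day later).
The 2nd Saturday is 1 weeks later: 2 + 7 = 9.

December 9, 2000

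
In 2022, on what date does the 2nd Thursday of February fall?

10 February 2022

The first Thursday of February 2022 is February 3.
The 2nd Thursday is 1 weeks later: 3 + 7 = 10.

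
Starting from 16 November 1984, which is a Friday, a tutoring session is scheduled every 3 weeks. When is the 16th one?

27 September 1985

The 16th occurrence is 15 intervals after the first: 15 × 21 = 315 days after 16 November 1984.
November has 30 days — 14 days to the end of November leaves 301.
December has 31 days (270 left).
January has 31 days (239 left).
February has 28 days (211 left).
March has 31 days (180 left).
April has 30 days (150 left).
May has 31 days (119 left).
June has 30 days (89 left).
July has 31 days (58 left).
August has 31 days (27 left).
27 days into September → 27 September 1985.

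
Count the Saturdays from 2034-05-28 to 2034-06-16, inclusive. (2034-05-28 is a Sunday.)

2

2034-05-28 is a Sunday; the first Saturday on or after it is 2034-06-03 (6 days later).
From 2034-06-03 to 2034-06-16 is 16 − 3 = 13 days.
13 ÷ 7 = 1 full weeks with remainder 6, so 1 more Saturdays after the first → 2.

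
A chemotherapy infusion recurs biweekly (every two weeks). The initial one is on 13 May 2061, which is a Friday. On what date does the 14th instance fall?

The 14th occurrence is 13 intervals after the first: 13 × 14 = 182 days after 13 May 2061.
May has 31 days — 18 days to the end of May leaves 164.
June has 30 days (134 left).
July has 31 days (103 left).
August has 31 days (72 left).
September has 30 days (42 left).
October has 31 days (11 left).
11 days into November → 11 November 2061.

11 November 2061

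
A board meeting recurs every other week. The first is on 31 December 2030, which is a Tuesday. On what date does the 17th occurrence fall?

The 17th occurrence is 16 intervals after the first: 16 × 14 = 224 days after 31 December 2030.
December has 31 days — 0 days to the end of December leaves 224.
January has 31 days (193 left).
February has 28 days (165 left).
March has 31 days (134 left).
April has 30 days (104 left).
May has 31 days (73 left).
June has 30 days (43 left).
July has 31 days (12 left).
12 days into August → 12 August 2031.

12 August 2031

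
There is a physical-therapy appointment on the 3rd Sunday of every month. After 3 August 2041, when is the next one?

18 August 2041

August 2041 starts on a Thursday; its first Sunday is the 4th, so the 3rd Sunday is the 18th — 18 August 2041.
18 August 2041 is after 3 August 2041, so that is the next one.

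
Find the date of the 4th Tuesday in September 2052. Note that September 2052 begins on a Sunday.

September 24, 2052

September 2052 begins on a Sunday, so the first Tuesday is September 3 (2 days later).
The 4th Tuesday is 3 weeks later: 3 + 21 = 24.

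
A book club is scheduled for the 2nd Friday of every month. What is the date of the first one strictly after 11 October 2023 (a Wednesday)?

13 October 2023

October 2023 starts on a Sunday; its first Friday is the 6th, so the 2nd Friday is the 13th — 13 October 2023.
13 October 2023 is after 11 October 2023, so that is the next one.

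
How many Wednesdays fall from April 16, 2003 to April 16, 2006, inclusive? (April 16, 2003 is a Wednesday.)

April 16, 2003 is a Wednesday; the first Wednesday on or after it is April 16, 2003.
From April 16, 2003 to April 16, 2006: 259 + 366 + 365 + 106 = 1096 days (rest of 2003, 2004, 2005, to April 16, 2006 in 2006).
1096 ÷ 7 = 156 full weeks with remainder 4, so 156 more Wednesdays after the first → 157.

157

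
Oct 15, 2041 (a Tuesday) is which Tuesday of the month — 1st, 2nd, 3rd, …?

Day 15 falls in week ⌈15/7⌉ of the month.
Days 1–7 hold the 1st Tuesday, 8–14 the 2nd, 15–21 the 3rd, 22–28 the 4th, 29–31 the 5th.
15 is in the range for the 3rd.

3rd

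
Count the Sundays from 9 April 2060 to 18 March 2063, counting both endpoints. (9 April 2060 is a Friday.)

9 April 2060 is a Friday; the first Sunday on or after it is 11 April 2060 (2 days later).
From 11 April 2060 to 18 March 2063: 264 + 365 + 365 + 77 = 1071 days (rest of 2060, 2061, 2062, to 18 March 2063 in 2063).
1071 ÷ 7 = 153 full weeks with remainder 0, so 153 more Sundays after the first → 154.

154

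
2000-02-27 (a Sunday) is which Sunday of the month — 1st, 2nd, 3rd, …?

Day 27 falls in week ⌈27/7⌉ of the month.
Days 1–7 hold the 1st Sunday, 8–14 the 2nd, 15–21 the 3rd, 22–28 the 4th, 29–31 the 5th.
27 is in the range for the 4th.

4th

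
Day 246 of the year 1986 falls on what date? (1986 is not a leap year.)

Sep 3, 1986

Jan has 31 days (246 − 31 = 215 remain).
Feb has 28 days (215 − 28 = 187 remain).
Mar has 31 days (187 − 31 = 156 remain).
Apr has 30 days (156 − 30 = 126 remain).
May has 31 days (126 − 31 = 95 remain).
Jun has 30 days (95 − 30 = 65 remain).
Jul has 31 days (65 − 31 = 34 remain).
Aug has 31 days (34 − 31 = 3 remain).
3 into Sep → Sep 3.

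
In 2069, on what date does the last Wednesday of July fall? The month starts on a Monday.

2069-07-31

July 2069 begins on a Monday, so the first Wednesday is July 3 (2 days later).
July 2069 has 31 days. Adding weeks: 3, 10, 17, 24, 31 — the last one ≤ 31 is the 31st.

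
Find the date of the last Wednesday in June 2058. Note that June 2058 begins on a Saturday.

26 June 2058

June 2058 begins on a Saturday, so the first Wednesday is June 5 (4 days later).
June 2058 has 30 days. Adding weeks: 5, 12, 19, 26 — the last one ≤ 30 is the 26th.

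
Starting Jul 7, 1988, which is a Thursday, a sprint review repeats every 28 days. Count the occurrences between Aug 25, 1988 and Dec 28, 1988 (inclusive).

5

Occurrences land 28·i days after Jul 7, 1988 for i = 0, 1, 2, …
Aug 25, 1988 is 49 days after the start; 49 ÷ 28 = 1 remainder 21; since the remainder is 21, round up to i = 2. First occurrence in the window: #3 on Sep 1, 1988 (2×28 = 56 days in).
Dec 28, 1988 is 174 days after the start; 174 ÷ 28 = 6 remainder 6. Last occurrence in the window: #7 on Dec 22, 1988.
Occurrences #3 through #7: 5 in total.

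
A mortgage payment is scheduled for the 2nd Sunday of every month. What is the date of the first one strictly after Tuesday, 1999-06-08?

June 1999 starts on a Tuesday; its first Sunday is the 6th, so the 2nd Sunday is the 13th — 1999-06-13.
1999-06-13 is after 1999-06-08, so that is the next one.

1999-06-13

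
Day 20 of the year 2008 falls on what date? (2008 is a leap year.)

20 into Jan → Jan 20.

Jan 20, 2008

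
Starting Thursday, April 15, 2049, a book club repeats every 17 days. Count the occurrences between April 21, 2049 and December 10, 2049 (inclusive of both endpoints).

14

Occurrences land 17·i days after April 15, 2049 for i = 0, 1, 2, …
April 21, 2049 is 6 days after the start; 6 ÷ 17 = 0 remainder 6; since the remainder is 6, round up to i = 1. First occurrence in the window: #2 on May 2, 2049 (1×17 = 17 days in).
December 10, 2049 is 239 days after the start; 239 ÷ 17 = 14 remainder 1. Last occurrence in the window: #15 on December 9, 2049.
Occurrences #2 through #15: 14 in total.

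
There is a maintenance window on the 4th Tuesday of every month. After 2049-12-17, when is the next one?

December 2049 starts on a Wednesday; its first Tuesday is the 7th, so the 4th Tuesday is the 28th — 2049-12-28.
2049-12-28 is after 2049-12-17, so that is the next one.

2049-12-28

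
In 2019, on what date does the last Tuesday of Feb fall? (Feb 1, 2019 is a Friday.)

Feb 26, 2019

Feb 2019 begins on a Friday, so the first Tuesday is Feb 5 (4 days later).
Feb 2019 has 28 days. Adding weeks: 5, 12, 19, 26 — the last one ≤ 28 is the 26th.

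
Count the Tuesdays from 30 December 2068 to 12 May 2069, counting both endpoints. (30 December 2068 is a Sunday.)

30 December 2068 is a Sunday; the first Tuesday on or after it is 1 January 2069 (2 days later).
From 1 January 2069 to 12 May 2069: 30 + 28 + 31 + 30 + 12 = 131 days (rest of January, February, March, April, May).
131 ÷ 7 = 18 full weeks with remainder 5, so 18 more Tuesdays after the first → 19.

19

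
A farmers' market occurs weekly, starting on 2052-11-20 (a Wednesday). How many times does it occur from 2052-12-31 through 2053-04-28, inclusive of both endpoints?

Occurrences land 7·i days after 2052-11-20 for i = 0, 1, 2, …
2052-12-31 is 41 days after the start; 41 ÷ 7 = 5 remainder 6; since the remainder is 6, round up to i = 6. First occurrence in the window: #7 on 2053-01-01 (6×7 = 42 days in).
2053-04-28 is 159 days after the start; 159 ÷ 7 = 22 remainder 5. Last occurrence in the window: #23 on 2053-04-23.
Occurrences #7 through #23: 17 in total.

17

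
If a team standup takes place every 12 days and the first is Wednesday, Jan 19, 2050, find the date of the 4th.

Feb 24, 2050

The 4th occurrence is 3 intervals after the first: 3 × 12 = 36 days after Jan 19, 2050.
Jan has 31 days — 12 days to the end of Jan leaves 24.
24 days into Feb → Feb 24, 2050.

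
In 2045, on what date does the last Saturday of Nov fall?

Nov 25, 2045

The first Saturday of Nov 2045 is Nov 4.
Nov 2045 has 30 days. Adding weeks: 4, 11, 18, 25 — the last one ≤ 30 is the 25th.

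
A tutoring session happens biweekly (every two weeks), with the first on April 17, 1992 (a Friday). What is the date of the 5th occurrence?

The 5th occurrence is 4 intervals after the first: 4 × 14 = 56 days after April 17, 1992.
April has 30 days — 13 days to the end of April leaves 43.
May has 31 days (12 left).
12 days into June → June 12, 1992.

June 12, 1992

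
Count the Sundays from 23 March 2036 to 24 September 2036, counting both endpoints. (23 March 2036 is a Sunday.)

27

23 March 2036 is a Sunday; the first Sunday on or after it is 23 March 2036.
From 23 March 2036 to 24 September 2036: 8 + 30 + 31 + 30 + 31 + 31 + 24 = 185 days (rest of March, April, May, June, July, August, September).
185 ÷ 7 = 26 full weeks with remainder 3, so 26 more Sundays after the first → 27.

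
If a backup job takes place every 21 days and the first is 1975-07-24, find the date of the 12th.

1976-03-11

The 12th occurrence is 11 intervals after the first: 11 × 21 = 231 days after 1975-07-24.
July has 31 days — 7 days to the end of July leaves 224.
August has 31 days (193 left).
September has 30 days (163 left).
October has 31 days (132 left).
November has 30 days (102 left).
December has 31 days (71 left).
January has 31 days (40 left).
February has 29 days (11 left).
11 days into March → 1976-03-11.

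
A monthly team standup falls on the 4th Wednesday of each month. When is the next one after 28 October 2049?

October 2049 starts on a Friday; its first Wednesday is the 6th, so the 4th Wednesday is the 27th — 27 October 2049.
That is not after 28 October 2049, so look at November 2049.
November 2049 starts on a Monday; its first Wednesday is the 3rd, so the 4th Wednesday is the 24th — 24 November 2049.

24 November 2049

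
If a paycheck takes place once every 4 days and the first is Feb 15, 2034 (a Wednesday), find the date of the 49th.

Aug 26, 2034

The 49th occurrence is 48 intervals after the first: 48 × 4 = 192 days after Feb 15, 2034.
Feb has 28 days — 13 days to the end of Feb leaves 179.
Mar has 31 days (148 left).
Apr has 30 days (118 left).
May has 31 days (87 left).
Jun has 30 days (57 left).
Jul has 31 days (26 left).
26 days into Aug → Aug 26, 2034.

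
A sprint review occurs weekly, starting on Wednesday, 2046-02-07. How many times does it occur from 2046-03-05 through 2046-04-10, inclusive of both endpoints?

Occurrences land 7·i days after 2046-02-07 for i = 0, 1, 2, …
2046-03-05 is 26 days after the start; 26 ÷ 7 = 3 remainder 5; since the remainder is 5, round up to i = 4. First occurrence in the window: #5 on 2046-03-07 (4×7 = 28 days in).
2046-04-10 is 62 days after the start; 62 ÷ 7 = 8 remainder 6. Last occurrence in the window: #9 on 2046-04-04.
Occurrences #5 through #9: 5 in total.

5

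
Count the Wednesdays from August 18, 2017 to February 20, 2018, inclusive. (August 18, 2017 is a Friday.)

August 18, 2017 is a Friday; the first Wednesday on or after it is August 23, 2017 (5 days later).
From August 23, 2017 to February 20, 2018: 8 + 30 + 31 + 30 + 31 + 31 + 20 = 181 days (rest of August, September, October, November, December, January, February).
181 ÷ 7 = 25 full weeks with remainder 6, so 25 more Wednesdays after the first → 26.

26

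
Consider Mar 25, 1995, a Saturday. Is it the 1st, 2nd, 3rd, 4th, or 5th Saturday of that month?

Day 25 falls in week ⌈25/7⌉ of the month.
Days 1–7 hold the 1st Saturday, 8–14 the 2nd, 15–21 the 3rd, 22–28 the 4th, 29–31 the 5th.
25 is in the range for the 4th.

4th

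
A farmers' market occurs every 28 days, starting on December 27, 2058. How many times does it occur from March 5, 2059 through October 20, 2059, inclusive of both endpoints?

8

Occurrences land 28·i days after December 27, 2058 for i = 0, 1, 2, …
March 5, 2059 is 68 days after the start; 68 ÷ 28 = 2 remainder 12; since the remainder is 12, round up to i = 3. First occurrence in the window: #4 on March 21, 2059 (3×28 = 84 days in).
October 20, 2059 is 297 days after the start; 297 ÷ 28 = 10 remainder 17. Last occurrence in the window: #11 on October 3, 2059.
Occurrences #4 through #11: 8 in total.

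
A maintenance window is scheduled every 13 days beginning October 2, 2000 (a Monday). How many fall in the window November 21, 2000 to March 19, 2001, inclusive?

9

Occurrences land 13·i days after October 2, 2000 for i = 0, 1, 2, …
November 21, 2000 is 50 days after the start; 50 ÷ 13 = 3 remainder 11; since the remainder is 11, round up to i = 4. First occurrence in the window: #5 on November 23, 2000 (4×13 = 52 days in).
March 19, 2001 is 168 days after the start; 168 ÷ 13 = 12 remainder 12. Last occurrence in the window: #13 on March 7, 2001.
Occurrences #5 through #13: 9 in total.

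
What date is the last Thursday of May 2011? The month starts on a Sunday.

May 2011 begins on a Sunday, so the first Thursday is May 5 (4 days later).
May 2011 has 31 days. Adding weeks: 5, 12, 19, 26 — the last one ≤ 31 is the 26th.

2011-05-26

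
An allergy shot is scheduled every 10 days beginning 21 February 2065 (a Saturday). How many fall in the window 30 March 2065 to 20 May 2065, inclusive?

Occurrences land 10·i days after 21 February 2065 for i = 0, 1, 2, …
30 March 2065 is 37 days after the start; 37 ÷ 10 = 3 remainder 7; since the remainder is 7, round up to i = 4. First occurrence in the window: #5 on 2 April 2065 (4×10 = 40 days in).
20 May 2065 is 88 days after the start; 88 ÷ 10 = 8 remainder 8. Last occurrence in the window: #9 on 12 May 2065.
Occurrences #5 through #9: 5 in total.

5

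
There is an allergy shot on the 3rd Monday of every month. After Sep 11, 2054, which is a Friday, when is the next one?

Sep 2054 starts on a Tuesday; its first Monday is the 7th, so the 3rd Monday is the 21st — Sep 21, 2054.
Sep 21, 2054 is after Sep 11, 2054, so that is the next one.

Sep 21, 2054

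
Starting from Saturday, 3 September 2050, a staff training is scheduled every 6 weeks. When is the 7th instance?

13 May 2051

The 7th occurrence is 6 intervals after the first: 6 × 42 = 252 days after 3 September 2050.
September has 30 days — 27 days to the end of September leaves 225.
October has 31 days (194 left).
November has 30 days (164 left).
December has 31 days (133 left).
January has 31 days (102 left).
February has 28 days (74 left).
March has 31 days (43 left).
April has 30 days (13 left).
13 days into May → 13 May 2051.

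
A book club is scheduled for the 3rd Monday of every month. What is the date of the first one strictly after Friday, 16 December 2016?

19 December 2016

December 2016 starts on a Thursday; its first Monday is the 5th, so the 3rd Monday is the 19th — 19 December 2016.
19 December 2016 is after 16 December 2016, so that is the next one.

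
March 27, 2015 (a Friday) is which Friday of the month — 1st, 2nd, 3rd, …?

4th

Day 27 falls in week ⌈27/7⌉ of the month.
Days 1–7 hold the 1st Friday, 8–14 the 2nd, 15–21 the 3rd, 22–28 the 4th, 29–31 the 5th.
27 is in the range for the 4th.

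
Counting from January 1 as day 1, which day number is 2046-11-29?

333

Days in months before November: 31 + 28 + 31 + 30 + 31 + 30 + 31 + 31 + 30 + 31 = 304.
Plus 29 days into November → day 333.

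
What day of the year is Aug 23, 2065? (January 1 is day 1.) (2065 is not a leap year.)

235

Days in months before Aug: 31 + 28 + 31 + 30 + 31 + 30 + 31 = 212.
Plus 23 days into Aug → day 235.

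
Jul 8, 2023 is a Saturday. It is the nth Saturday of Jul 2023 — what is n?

Day 8 falls in week ⌈8/7⌉ of the month.
Days 1–7 hold the 1st Saturday, 8–14 the 2nd, 15–21 the 3rd, 22–28 the 4th, 29–31 the 5th.
8 is in the range for the 2nd.

2nd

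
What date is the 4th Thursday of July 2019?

25 July 2019

The first Thursday of July 2019 is July 4.
The 4th Thursday is 3 weeks later: 4 + 21 = 25.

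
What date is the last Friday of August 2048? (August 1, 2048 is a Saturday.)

28 August 2048

August 2048 begins on a Saturday, so the first Friday is August 7 (6 days later).
August 2048 has 31 days. Adding weeks: 7, 14, 21, 28 — the last one ≤ 31 is the 28th.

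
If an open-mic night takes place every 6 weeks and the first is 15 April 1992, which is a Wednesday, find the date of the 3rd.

The 3rd occurrence is 2 intervals after the first: 2 × 42 = 84 days after 15 April 1992.
April has 30 days — 15 days to the end of April leaves 69.
May has 31 days (38 left).
June has 30 days (8 left).
8 days into July → 8 July 1992.

8 July 1992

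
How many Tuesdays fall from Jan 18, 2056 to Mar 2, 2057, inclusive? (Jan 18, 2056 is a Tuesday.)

Jan 18, 2056 is a Tuesday; the first Tuesday on or after it is Jan 18, 2056.
From Jan 18, 2056 to Mar 2, 2057: 348 + 61 = 409 days (rest of 2056, to Mar 2, 2057 in 2057).
409 ÷ 7 = 58 full weeks with remainder 3, so 58 more Tuesdays after the first → 59.

59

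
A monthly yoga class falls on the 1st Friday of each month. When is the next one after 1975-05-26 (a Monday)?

May 1975 starts on a Thursday, so its 1st Friday is 1975-05-02 (1 day in).
That is not after 1975-05-26, so look at June 1975.
June 1975 starts on a Sunday, so its 1st Friday is 1975-06-06 (5 days in).

1975-06-06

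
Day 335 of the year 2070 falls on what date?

January has 31 days (335 − 31 = 304 remain).
February has 28 days (304 − 28 = 276 remain).
March has 31 days (276 − 31 = 245 remain).
April has 30 days (245 − 30 = 215 remain).
May has 31 days (215 − 31 = 184 remain).
June has 30 days (184 − 30 = 154 remain).
July has 31 days (154 − 31 = 123 remain).
August has 31 days (123 − 31 = 92 remain).
September has 30 days (92 − 30 = 62 remain).
October has 31 days (62 − 31 = 31 remain).
November has 30 days (31 − 30 = 1 remain).
1 into December → December 1.

December 1, 2070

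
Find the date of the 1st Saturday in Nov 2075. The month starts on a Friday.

Nov 2075 begins on a Friday, so the first Saturday is Nov 2 (1 day later).

Nov 2, 2075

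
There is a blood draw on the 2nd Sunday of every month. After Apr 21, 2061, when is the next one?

May 8, 2061

Apr 2061 starts on a Friday; its first Sunday is the 3rd, so the 2nd Sunday is the 10th — Apr 10, 2061.
That is not after Apr 21, 2061, so look at May 2061.
May 2061 starts on a Sunday; its first Sunday is the 1st, so the 2nd Sunday is the 8th — May 8, 2061.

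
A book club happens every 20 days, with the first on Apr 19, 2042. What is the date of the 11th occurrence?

The 11th occurrence is 10 intervals after the first: 10 × 20 = 200 days after Apr 19, 2042.
Apr has 30 days — 11 days to the end of Apr leaves 189.
May has 31 days (158 left).
Jun has 30 days (128 left).
Jul has 31 days (97 left).
Aug has 31 days (66 left).
Sep has 30 days (36 left).
Oct has 31 days (5 left).
5 days into Nov → Nov 5, 2042.

Nov 5, 2042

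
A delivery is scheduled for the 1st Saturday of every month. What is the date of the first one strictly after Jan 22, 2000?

Jan 2000 starts on a Saturday, so its 1st Saturday is Jan 1, 2000.
That is not after Jan 22, 2000, so look at Feb 2000.
Feb 2000 starts on a Tuesday, so its 1st Saturday is Feb 5, 2000 (4 days in).

Feb 5, 2000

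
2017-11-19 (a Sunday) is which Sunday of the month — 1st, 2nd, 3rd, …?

3rd

Day 19 falls in week ⌈19/7⌉ of the month.
Days 1–7 hold the 1st Sunday, 8–14 the 2nd, 15–21 the 3rd, 22–28 the 4th, 29–31 the 5th.
19 is in the range for the 3rd.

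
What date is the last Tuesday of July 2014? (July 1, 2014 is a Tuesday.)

29 July 2014

July 2014 begins on a Tuesday, so the first Tuesday is July 1.
July 2014 has 31 days. Adding weeks: 1, 8, 15, 22, 29 — the last one ≤ 31 is the 29th.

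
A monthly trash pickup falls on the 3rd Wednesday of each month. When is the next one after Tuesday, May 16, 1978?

May 17, 1978

May 1978 starts on a Monday; its first Wednesday is the 3rd, so the 3rd Wednesday is the 17th — May 17, 1978.
May 17, 1978 is after May 16, 1978, so that is the next one.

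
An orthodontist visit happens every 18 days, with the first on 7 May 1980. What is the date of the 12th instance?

The 12th occurrence is 11 intervals after the first: 11 × 18 = 198 days after 7 May 1980.
May has 31 days — 24 days to the end of May leaves 174.
June has 30 days (144 left).
July has 31 days (113 left).
August has 31 days (82 left).
September has 30 days (52 left).
October has 31 days (21 left).
21 days into November → 21 November 1980.

21 November 1980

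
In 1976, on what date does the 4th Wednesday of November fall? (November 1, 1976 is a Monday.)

1976-11-24

November 1976 begins on a Monday, so the first Wednesday is November 3 (2 days later).
The 4th Wednesday is 3 weeks later: 3 + 21 = 24.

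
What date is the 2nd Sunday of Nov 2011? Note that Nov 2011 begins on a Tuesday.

Nov 13, 2011

Nov 2011 begins on a Tuesday, so the first Sunday is Nov 6 (5 days later).
The 2nd Sunday is 1 weeks later: 6 + 7 = 13.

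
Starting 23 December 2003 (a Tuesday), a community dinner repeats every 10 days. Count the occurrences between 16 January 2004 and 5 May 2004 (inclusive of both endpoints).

Occurrences land 10·i days after 23 December 2003 for i = 0, 1, 2, …
16 January 2004 is 24 days after the start; 24 ÷ 10 = 2 remainder 4; since the remainder is 4, round up to i = 3. First occurrence in the window: #4 on 22 January 2004 (3×10 = 30 days in).
5 May 2004 is 134 days after the start; 134 ÷ 10 = 13 remainder 4. Last occurrence in the window: #14 on 1 May 2004.
Occurrences #4 through #14: 11 in total.

11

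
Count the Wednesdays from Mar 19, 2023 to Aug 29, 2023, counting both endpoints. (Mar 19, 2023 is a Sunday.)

Mar 19, 2023 is a Sunday; the first Wednesday on or after it is Mar 22, 2023 (3 days later).
From Mar 22, 2023 to Aug 29, 2023: 9 + 30 + 31 + 30 + 31 + 29 = 160 days (rest of Mar, Apr, May, Jun, Jul, Aug).
160 ÷ 7 = 22 full weeks with remainder 6, so 22 more Wednesdays after the first → 23.

23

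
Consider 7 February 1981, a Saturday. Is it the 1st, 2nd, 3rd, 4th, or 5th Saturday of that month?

1st

Day 7 falls in week ⌈7/7⌉ of the month.
Days 1–7 hold the 1st Saturday, 8–14 the 2nd, 15–21 the 3rd, 22–28 the 4th, 29–31 the 5th.
7 is in the range for the 1st.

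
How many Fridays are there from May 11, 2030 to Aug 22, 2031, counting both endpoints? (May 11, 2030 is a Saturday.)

May 11, 2030 is a Saturday; the first Friday on or after it is May 17, 2030 (6 days later).
From May 17, 2030 to Aug 22, 2031: 228 + 234 = 462 days (rest of 2030, to Aug 22, 2031 in 2031).
462 ÷ 7 = 66 full weeks with remainder 0, so 66 more Fridays after the first → 67.

67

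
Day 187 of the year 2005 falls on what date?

2005-07-06

January has 31 days (187 − 31 = 156 remain).
February has 28 days (156 − 28 = 128 remain).
March has 31 days (128 − 31 = 97 remain).
April has 30 days (97 − 30 = 67 remain).
May has 31 days (67 − 31 = 36 remain).
June has 30 days (36 − 30 = 6 remain).
6 into July → July 6.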